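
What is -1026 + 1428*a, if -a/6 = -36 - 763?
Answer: 6844806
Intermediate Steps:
a = 4794 (a = -6*(-36 - 763) = -6*(-799) = 4794)
-1026 + 1428*a = -1026 + 1428*4794 = -1026 + 6845832 = 6844806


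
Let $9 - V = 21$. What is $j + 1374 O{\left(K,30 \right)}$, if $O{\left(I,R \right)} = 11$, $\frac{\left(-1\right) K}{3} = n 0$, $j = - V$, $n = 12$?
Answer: $15126$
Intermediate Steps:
$V = -12$ ($V = 9 - 21 = -12$)
$j = 12$ ($j = \left(-1\right) \left(-12\right) = 12$)
$K = 0$ ($K = - 3 \cdot 12 \cdot 0 = \left(-3\right) 0 = 0$)
$j + 1374 O{\left(K,30 \right)} = 12 + 1374 \cdot 11 = 12 + 15114 = 15126$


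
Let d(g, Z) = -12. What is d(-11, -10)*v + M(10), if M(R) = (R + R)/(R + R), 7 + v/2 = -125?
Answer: 3169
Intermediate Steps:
v = -264 (v = -14 + 2*(-125) = -14 - 250 = -264)
M(R) = 1 (M(R) = (2*R)/((2*R)) = (2*R)*(1/(2*R)) = 1)
d(-11, -10)*v + M(10) = -12*(-264) + 1 = 3168 + 1 = 3169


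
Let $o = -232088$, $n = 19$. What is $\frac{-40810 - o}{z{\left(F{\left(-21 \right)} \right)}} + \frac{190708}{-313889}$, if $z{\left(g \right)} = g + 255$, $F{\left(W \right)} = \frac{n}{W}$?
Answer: $\frac{629911822547}{837455852} \approx 752.17$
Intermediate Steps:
$F{\left(W \right)} = \frac{19}{W}$
$z{\left(g \right)} = 255 + g$
$\frac{-40810 - o}{z{\left(F{\left(-21 \right)} \right)}} + \frac{190708}{-313889} = \frac{-40810 - -232088}{255 + \frac{19}{-21}} + \frac{190708}{-313889} = \frac{-40810 + 232088}{255 + 19 \left(- \frac{1}{21}\right)} + 190708 \left(- \frac{1}{313889}\right) = \frac{191278}{255 - \frac{19}{21}} - \frac{190708}{313889} = \frac{191278}{\frac{5336}{21}} - \frac{190708}{313889} = 191278 \cdot \frac{21}{5336} - \frac{190708}{313889} = \frac{2008419}{2668} - \frac{190708}{313889} = \frac{629911822547}{837455852}$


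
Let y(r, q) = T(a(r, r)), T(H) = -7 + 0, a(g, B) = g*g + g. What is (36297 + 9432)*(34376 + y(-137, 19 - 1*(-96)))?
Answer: 1571660001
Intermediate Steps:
a(g, B) = g + g² (a(g, B) = g² + g = g + g²)
T(H) = -7
y(r, q) = -7
(36297 + 9432)*(34376 + y(-137, 19 - 1*(-96))) = (36297 + 9432)*(34376 - 7) = 45729*34369 = 1571660001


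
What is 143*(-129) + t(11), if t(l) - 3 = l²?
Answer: -18323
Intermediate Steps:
t(l) = 3 + l²
143*(-129) + t(11) = 143*(-129) + (3 + 11²) = -18447 + (3 + 121) = -18447 + 124 = -18323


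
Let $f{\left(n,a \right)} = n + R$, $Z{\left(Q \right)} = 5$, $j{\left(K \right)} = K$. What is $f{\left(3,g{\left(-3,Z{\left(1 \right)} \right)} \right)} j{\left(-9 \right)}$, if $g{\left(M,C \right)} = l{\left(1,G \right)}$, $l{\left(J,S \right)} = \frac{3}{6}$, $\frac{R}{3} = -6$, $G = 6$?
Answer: $135$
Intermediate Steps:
$R = -18$ ($R = 3 \left(-6\right) = -18$)
$l{\left(J,S \right)} = \frac{1}{2}$ ($l{\left(J,S \right)} = 3 \cdot \frac{1}{6} = \frac{1}{2}$)
$g{\left(M,C \right)} = \frac{1}{2}$
$f{\left(n,a \right)} = -18 + n$ ($f{\left(n,a \right)} = n - 18 = -18 + n$)
$f{\left(3,g{\left(-3,Z{\left(1 \right)} \right)} \right)} j{\left(-9 \right)} = \left(-18 + 3\right) \left(-9\right) = \left(-15\right) \left(-9\right) = 135$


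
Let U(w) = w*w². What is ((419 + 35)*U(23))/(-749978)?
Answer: -2761909/374989 ≈ -7.3653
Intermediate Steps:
U(w) = w³
((419 + 35)*U(23))/(-749978) = ((419 + 35)*23³)/(-749978) = (454*12167)*(-1/749978) = 5523818*(-1/749978) = -2761909/374989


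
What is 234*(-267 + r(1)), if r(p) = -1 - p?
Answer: -62946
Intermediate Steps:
234*(-267 + r(1)) = 234*(-267 + (-1 - 1*1)) = 234*(-267 + (-1 - 1)) = 234*(-267 - 2) = 234*(-269) = -62946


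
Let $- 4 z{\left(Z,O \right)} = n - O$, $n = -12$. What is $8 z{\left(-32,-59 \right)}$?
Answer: $-94$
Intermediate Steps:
$z{\left(Z,O \right)} = 3 + \frac{O}{4}$ ($z{\left(Z,O \right)} = - \frac{-12 - O}{4} = 3 + \frac{O}{4}$)
$8 z{\left(-32,-59 \right)} = 8 \left(3 + \frac{1}{4} \left(-59\right)\right) = 8 \left(3 - \frac{59}{4}\right) = 8 \left(- \frac{47}{4}\right) = -94$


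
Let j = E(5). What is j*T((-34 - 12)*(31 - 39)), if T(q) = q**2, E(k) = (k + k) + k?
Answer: 2031360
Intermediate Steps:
E(k) = 3*k (E(k) = 2*k + k = 3*k)
j = 15 (j = 3*5 = 15)
j*T((-34 - 12)*(31 - 39)) = 15*((-34 - 12)*(31 - 39))**2 = 15*(-46*(-8))**2 = 15*368**2 = 15*135424 = 2031360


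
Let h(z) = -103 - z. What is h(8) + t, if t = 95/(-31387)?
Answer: -3484052/31387 ≈ -111.00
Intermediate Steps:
t = -95/31387 (t = 95*(-1/31387) = -95/31387 ≈ -0.0030267)
h(8) + t = (-103 - 1*8) - 95/31387 = (-103 - 8) - 95/31387 = -111 - 95/31387 = -3484052/31387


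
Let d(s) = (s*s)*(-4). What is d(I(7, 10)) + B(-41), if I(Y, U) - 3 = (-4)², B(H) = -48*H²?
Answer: -82132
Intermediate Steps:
I(Y, U) = 19 (I(Y, U) = 3 + (-4)² = 3 + 16 = 19)
d(s) = -4*s² (d(s) = s²*(-4) = -4*s²)
d(I(7, 10)) + B(-41) = -4*19² - 48*(-41)² = -4*361 - 48*1681 = -1444 - 80688 = -82132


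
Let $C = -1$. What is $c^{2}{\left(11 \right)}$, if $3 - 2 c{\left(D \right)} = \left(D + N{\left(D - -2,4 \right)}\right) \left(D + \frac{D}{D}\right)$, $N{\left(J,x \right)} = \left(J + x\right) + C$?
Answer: $\frac{103041}{4} \approx 25760.0$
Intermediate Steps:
$N{\left(J,x \right)} = -1 + J + x$ ($N{\left(J,x \right)} = \left(J + x\right) - 1 = -1 + J + x$)
$c{\left(D \right)} = \frac{3}{2} - \frac{\left(1 + D\right) \left(5 + 2 D\right)}{2}$ ($c{\left(D \right)} = \frac{3}{2} - \frac{\left(D + \left(-1 + \left(D - -2\right) + 4\right)\right) \left(D + \frac{D}{D}\right)}{2} = \frac{3}{2} - \frac{\left(D + \left(-1 + \left(D + 2\right) + 4\right)\right) \left(D + 1\right)}{2} = \frac{3}{2} - \frac{\left(D + \left(-1 + \left(2 + D\right) + 4\right)\right) \left(1 + D\right)}{2} = \frac{3}{2} - \frac{\left(D + \left(5 + D\right)\right) \left(1 + D\right)}{2} = \frac{3}{2} - \frac{\left(5 + 2 D\right) \left(1 + D\right)}{2} = \frac{3}{2} - \frac{\left(1 + D\right) \left(5 + 2 D\right)}{2}$)
$c^{2}{\left(11 \right)} = \left(-1 - 11^{2} - \frac{77}{2}\right)^{2} = \left(-1 - 121 - \frac{77}{2}\right)^{2} = \left(- \frac{321}{2}\right)^{2} = \frac{103041}{4}$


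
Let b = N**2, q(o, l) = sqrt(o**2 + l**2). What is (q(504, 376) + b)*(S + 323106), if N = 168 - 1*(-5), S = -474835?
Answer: -4541097241 - 1213832*sqrt(6178) ≈ -4.6365e+9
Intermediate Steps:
q(o, l) = sqrt(l**2 + o**2)
N = 173 (N = 168 + 5 = 173)
b = 29929 (b = 173**2 = 29929)
(q(504, 376) + b)*(S + 323106) = (sqrt(376**2 + 504**2) + 29929)*(-474835 + 323106) = (sqrt(141376 + 254016) + 29929)*(-151729) = (sqrt(395392) + 29929)*(-151729) = (8*sqrt(6178) + 29929)*(-151729) = (29929 + 8*sqrt(6178))*(-151729) = -4541097241 - 1213832*sqrt(6178)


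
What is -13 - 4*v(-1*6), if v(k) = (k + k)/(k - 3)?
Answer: -55/3 ≈ -18.333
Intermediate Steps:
v(k) = 2*k/(-3 + k) (v(k) = (2*k)/(-3 + k) = 2*k/(-3 + k))
-13 - 4*v(-1*6) = -13 - 8*(-1*6)/(-3 - 1*6) = -13 - 8*(-6)/(-3 - 6) = -13 - 8*(-6)/(-9) = -13 - 8*(-6)*(-1)/9 = -13 - 4*4/3 = -13 - 16/3 = -55/3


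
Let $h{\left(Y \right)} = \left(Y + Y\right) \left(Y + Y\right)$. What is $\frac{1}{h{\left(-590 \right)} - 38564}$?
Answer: $\frac{1}{1353836} \approx 7.3864 \cdot 10^{-7}$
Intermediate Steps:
$h{\left(Y \right)} = 4 Y^{2}$ ($h{\left(Y \right)} = 2 Y 2 Y = 4 Y^{2}$)
$\frac{1}{h{\left(-590 \right)} - 38564} = \frac{1}{4 \left(-590\right)^{2} - 38564} = \frac{1}{4 \cdot 348100 - 38564} = \frac{1}{1392400 - 38564} = \frac{1}{1353836}$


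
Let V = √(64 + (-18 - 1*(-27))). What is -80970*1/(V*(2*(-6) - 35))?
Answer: 80970*√73/3431 ≈ 201.63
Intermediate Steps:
V = √73 (V = √(64 + (-18 + 27)) = √(64 + 9) = √73 ≈ 8.5440)
-80970*1/(V*(2*(-6) - 35)) = -80970*√73/(73*(2*(-6) - 35)) = -80970*√73/(73*(-12 - 35)) = -80970*(-√73/3431) = -(-80970)*√73/3431 = 80970*√73/3431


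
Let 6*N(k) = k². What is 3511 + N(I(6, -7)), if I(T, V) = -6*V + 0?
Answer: 3805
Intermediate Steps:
I(T, V) = -6*V
N(k) = k²/6
3511 + N(I(6, -7)) = 3511 + (-6*(-7))²/6 = 3511 + (⅙)*42² = 3511 + (⅙)*1764 = 3511 + 294 = 3805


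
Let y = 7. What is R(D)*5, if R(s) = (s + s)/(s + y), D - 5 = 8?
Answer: 13/2 ≈ 6.5000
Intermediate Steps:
D = 13 (D = 5 + 8 = 13)
R(s) = 2*s/(7 + s) (R(s) = (s + s)/(s + 7) = (2*s)/(7 + s) = 2*s/(7 + s))
R(D)*5 = (2*13/(7 + 13))*5 = (2*13/20)*5 = (2*13*(1/20))*5 = (13/10)*5 = 13/2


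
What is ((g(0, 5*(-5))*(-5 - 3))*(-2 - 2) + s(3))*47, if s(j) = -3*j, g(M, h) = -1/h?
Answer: -9071/25 ≈ -362.84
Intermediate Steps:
((g(0, 5*(-5))*(-5 - 3))*(-2 - 2) + s(3))*47 = (((-1/(5*(-5)))*(-5 - 3))*(-2 - 2) - 3*3)*47 = ((-1/(-25)*(-8))*(-4) - 9)*47 = ((-1*(-1/25)*(-8))*(-4) - 9)*47 = (((1/25)*(-8))*(-4) - 9)*47 = (-8/25*(-4) - 9)*47 = (32/25 - 9)*47 = -193/25*47 = -9071/25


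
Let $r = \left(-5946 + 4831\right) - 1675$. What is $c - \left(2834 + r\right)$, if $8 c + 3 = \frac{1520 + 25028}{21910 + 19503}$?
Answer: $- \frac{14675067}{331304} \approx -44.295$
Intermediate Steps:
$r = -2790$ ($r = -1115 - 1675 = -2790$)
$c = - \frac{97691}{331304}$ ($c = - \frac{3}{8} + \frac{\left(1520 + 25028\right) \frac{1}{21910 + 19503}}{8} = - \frac{3}{8} + \frac{26548 \cdot \frac{1}{41413}}{8} = - \frac{3}{8} + \frac{1}{8} \cdot \frac{26548}{41413} = - \frac{3}{8} + \frac{6637}{82826} = - \frac{97691}{331304} \approx -0.29487$)
$c - \left(2834 + r\right) = - \frac{97691}{331304} - \left(2834 - 2790\right) = - \frac{97691}{331304} - 44 = - \frac{14675067}{331304}$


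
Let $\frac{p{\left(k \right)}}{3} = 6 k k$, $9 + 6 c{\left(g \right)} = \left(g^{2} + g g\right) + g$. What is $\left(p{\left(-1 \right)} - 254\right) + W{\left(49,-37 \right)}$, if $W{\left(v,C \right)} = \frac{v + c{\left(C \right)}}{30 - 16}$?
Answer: $- \frac{8419}{42} \approx -200.45$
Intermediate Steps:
$c{\left(g \right)} = - \frac{3}{2} + \frac{g^{2}}{3} + \frac{g}{6}$ ($c{\left(g \right)} = - \frac{3}{2} + \frac{\left(g^{2} + g g\right) + g}{6} = - \frac{3}{2} + \frac{\left(g^{2} + g^{2}\right) + g}{6} = - \frac{3}{2} + \frac{2 g^{2} + g}{6} = - \frac{3}{2} + \frac{g + 2 g^{2}}{6} = - \frac{3}{2} + \left(\frac{g^{2}}{3} + \frac{g}{6}\right) = - \frac{3}{2} + \frac{g^{2}}{3} + \frac{g}{6}$)
$p{\left(k \right)} = 18 k^{2}$ ($p{\left(k \right)} = 3 \cdot 6 k k = 3 \cdot 6 k^{2} = 18 k^{2}$)
$W{\left(v,C \right)} = - \frac{3}{28} + \frac{v}{14} + \frac{C^{2}}{42} + \frac{C}{84}$ ($W{\left(v,C \right)} = \frac{v + \left(- \frac{3}{2} + \frac{C^{2}}{3} + \frac{C}{6}\right)}{30 - 16} = \frac{- \frac{3}{2} + v + \frac{C^{2}}{3} + \frac{C}{6}}{14} = \left(- \frac{3}{2} + v + \frac{C^{2}}{3} + \frac{C}{6}\right) \frac{1}{14} = - \frac{3}{28} + \frac{v}{14} + \frac{C^{2}}{42} + \frac{C}{84}$)
$\left(p{\left(-1 \right)} - 254\right) + W{\left(49,-37 \right)} = \left(18 \left(-1\right)^{2} - 254\right) + \left(- \frac{3}{28} + \frac{1}{14} \cdot 49 + \frac{\left(-37\right)^{2}}{42} + \frac{1}{84} \left(-37\right)\right) = \left(18 \cdot 1 - 254\right) + \left(- \frac{3}{28} + \frac{7}{2} + \frac{1}{42} \cdot 1369 - \frac{37}{84}\right) = \left(18 - 254\right) + \left(- \frac{3}{28} + \frac{7}{2} + \frac{1369}{42} - \frac{37}{84}\right) = -236 + \frac{1493}{42} = - \frac{8419}{42}$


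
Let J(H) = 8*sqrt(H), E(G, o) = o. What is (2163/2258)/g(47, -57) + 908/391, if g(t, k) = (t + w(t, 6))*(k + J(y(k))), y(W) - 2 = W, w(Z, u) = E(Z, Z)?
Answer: 186358010389/80251844444 - 618*I*sqrt(55)/51311921 ≈ 2.3222 - 8.9321e-5*I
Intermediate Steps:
w(Z, u) = Z
y(W) = 2 + W
g(t, k) = 2*t*(k + 8*sqrt(2 + k)) (g(t, k) = (t + t)*(k + 8*sqrt(2 + k)) = (2*t)*(k + 8*sqrt(2 + k)) = 2*t*(k + 8*sqrt(2 + k)))
(2163/2258)/g(47, -57) + 908/391 = (2163/2258)/((2*47*(-57 + 8*sqrt(2 - 57)))) + 908/391 = (2163*(1/2258))/((2*47*(-57 + 8*sqrt(-55)))) + 908*(1/391) = 2163/(2258*((2*47*(-57 + 8*(I*sqrt(55)))))) + 908/391 = 2163/(2258*((2*47*(-57 + 8*I*sqrt(55))))) + 908/391 = 2163/(2258*(-5358 + 752*I*sqrt(55))) + 908/391 = 908/391 + 2163/(2258*(-5358 + 752*I*sqrt(55)))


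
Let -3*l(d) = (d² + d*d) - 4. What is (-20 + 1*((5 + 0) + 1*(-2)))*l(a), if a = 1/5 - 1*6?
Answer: 26894/75 ≈ 358.59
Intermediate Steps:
a = -29/5 (a = ⅕ - 6 = -29/5 ≈ -5.8000)
l(d) = 4/3 - 2*d²/3 (l(d) = -((d² + d*d) - 4)/3 = -((d² + d²) - 4)/3 = -(2*d² - 4)/3 = -(-4 + 2*d²)/3 = 4/3 - 2*d²/3)
(-20 + 1*((5 + 0) + 1*(-2)))*l(a) = (-20 + 1*((5 + 0) + 1*(-2)))*(4/3 - 2*(-29/5)²/3) = (-20 + 1*(5 - 2))*(4/3 - ⅔*841/25) = (-20 + 1*3)*(4/3 - 1682/75) = (-20 + 3)*(-1582/75) = -17*(-1582/75) = 26894/75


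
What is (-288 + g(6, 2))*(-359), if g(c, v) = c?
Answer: 101238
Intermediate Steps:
(-288 + g(6, 2))*(-359) = (-288 + 6)*(-359) = -282*(-359) = 101238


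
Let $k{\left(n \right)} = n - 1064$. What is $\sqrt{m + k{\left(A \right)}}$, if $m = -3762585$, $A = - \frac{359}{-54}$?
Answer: $\frac{i \sqrt{1219420122}}{18} \approx 1940.0 i$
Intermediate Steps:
$A = \frac{359}{54}$ ($A = \left(-359\right) \left(- \frac{1}{54}\right) = \frac{359}{54} \approx 6.6481$)
$k{\left(n \right)} = -1064 + n$ ($k{\left(n \right)} = n - 1064 = -1064 + n$)
$\sqrt{m + k{\left(A \right)}} = \sqrt{-3762585 + \left(-1064 + \frac{359}{54}\right)} = \sqrt{-3762585 - \frac{57097}{54}} = \sqrt{- \frac{203236687}{54}} = \frac{i \sqrt{1219420122}}{18}$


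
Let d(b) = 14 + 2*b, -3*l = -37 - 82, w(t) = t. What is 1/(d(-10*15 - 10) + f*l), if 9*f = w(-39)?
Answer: -9/4301 ≈ -0.0020925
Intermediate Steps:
f = -13/3 (f = (⅑)*(-39) = -13/3 ≈ -4.3333)
l = 119/3 (l = -(-37 - 82)/3 = -⅓*(-119) = 119/3 ≈ 39.667)
1/(d(-10*15 - 10) + f*l) = 1/((14 + 2*(-10*15 - 10)) - 13/3*119/3) = 1/((14 + 2*(-150 - 10)) - 1547/9) = 1/((14 + 2*(-160)) - 1547/9) = 1/((14 - 320) - 1547/9) = 1/(-306 - 1547/9) = 1/(-4301/9) = -9/4301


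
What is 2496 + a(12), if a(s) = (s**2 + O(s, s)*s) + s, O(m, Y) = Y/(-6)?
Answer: 2628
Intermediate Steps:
O(m, Y) = -Y/6 (O(m, Y) = Y*(-1/6) = -Y/6)
a(s) = s + 5*s**2/6 (a(s) = (s**2 + (-s/6)*s) + s = (s**2 - s**2/6) + s = 5*s**2/6 + s = s + 5*s**2/6)
2496 + a(12) = 2496 + (1/6)*12*(6 + 5*12) = 2496 + (1/6)*12*(6 + 60) = 2496 + (1/6)*12*66 = 2496 + 132 = 2628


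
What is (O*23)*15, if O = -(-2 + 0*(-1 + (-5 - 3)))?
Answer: 690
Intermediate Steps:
O = 2 (O = -(-2 + 0*(-1 - 8)) = -(-2 + 0*(-9)) = -(-2 + 0) = -1*(-2) = 2)
(O*23)*15 = (2*23)*15 = 46*15 = 690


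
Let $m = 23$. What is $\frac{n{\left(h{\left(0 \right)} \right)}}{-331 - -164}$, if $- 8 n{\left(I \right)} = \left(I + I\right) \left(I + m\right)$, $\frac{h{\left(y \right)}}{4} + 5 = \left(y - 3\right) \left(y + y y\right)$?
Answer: $- \frac{15}{167} \approx -0.08982$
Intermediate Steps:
$h{\left(y \right)} = -20 + 4 \left(-3 + y\right) \left(y + y^{2}\right)$ ($h{\left(y \right)} = -20 + 4 \left(y - 3\right) \left(y + y y\right) = -20 + 4 \left(-3 + y\right) \left(y + y^{2}\right)$)
$n{\left(I \right)} = - \frac{I \left(23 + I\right)}{4}$ ($n{\left(I \right)} = - \frac{\left(I + I\right) \left(I + 23\right)}{8} = - \frac{2 I \left(23 + I\right)}{8} = - \frac{I \left(23 + I\right)}{4}$)
$\frac{n{\left(h{\left(0 \right)} \right)}}{-331 - -164} = \frac{\left(- \frac{1}{4}\right) \left(-20 - 0 - 8 \cdot 0^{2} + 4 \cdot 0^{3}\right) \left(23 - \left(20 + 0 + 0\right)\right)}{-331 - -164} = \frac{\left(- \frac{1}{4}\right) \left(-20 + 0 - 0 + 4 \cdot 0\right) \left(23 + \left(-20 + 0 - 0 + 4 \cdot 0\right)\right)}{-331 + 164} = \frac{\left(- \frac{1}{4}\right) \left(-20 + 0 + 0 + 0\right) \left(23 + \left(-20 + 0 + 0 + 0\right)\right)}{-167} = \left(- \frac{1}{4}\right) \left(-20\right) \left(23 - 20\right) \left(- \frac{1}{167}\right) = \left(- \frac{1}{4}\right) \left(-20\right) 3 \left(- \frac{1}{167}\right) = 15 \left(- \frac{1}{167}\right) = - \frac{15}{167}$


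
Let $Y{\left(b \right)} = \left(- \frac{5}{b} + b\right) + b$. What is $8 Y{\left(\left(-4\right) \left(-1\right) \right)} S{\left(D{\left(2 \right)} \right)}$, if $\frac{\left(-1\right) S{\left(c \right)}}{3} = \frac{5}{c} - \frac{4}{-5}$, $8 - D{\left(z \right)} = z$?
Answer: $- \frac{1323}{5} \approx -264.6$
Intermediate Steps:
$D{\left(z \right)} = 8 - z$
$Y{\left(b \right)} = - \frac{5}{b} + 2 b$ ($Y{\left(b \right)} = \left(b - \frac{5}{b}\right) + b = - \frac{5}{b} + 2 b$)
$S{\left(c \right)} = - \frac{12}{5} - \frac{15}{c}$ ($S{\left(c \right)} = - 3 \left(\frac{5}{c} - \frac{4}{-5}\right) = - 3 \left(\frac{5}{c} - - \frac{4}{5}\right) = - 3 \left(\frac{5}{c} + \frac{4}{5}\right) = - 3 \left(\frac{4}{5} + \frac{5}{c}\right) = - \frac{12}{5} - \frac{15}{c}$)
$8 Y{\left(\left(-4\right) \left(-1\right) \right)} S{\left(D{\left(2 \right)} \right)} = 8 \left(- \frac{5}{\left(-4\right) \left(-1\right)} + 2 \left(\left(-4\right) \left(-1\right)\right)\right) \left(- \frac{12}{5} - \frac{15}{8 - 2}\right) = 8 \left(- \frac{5}{4} + 2 \cdot 4\right) \left(- \frac{12}{5} - \frac{15}{8 - 2}\right) = 8 \left(\left(-5\right) \frac{1}{4} + 8\right) \left(- \frac{12}{5} - \frac{15}{6}\right) = 8 \left(- \frac{5}{4} + 8\right) \left(- \frac{12}{5} - \frac{5}{2}\right) = 8 \cdot \frac{27}{4} \left(- \frac{12}{5} - \frac{5}{2}\right) = 54 \left(- \frac{49}{10}\right) = - \frac{1323}{5}$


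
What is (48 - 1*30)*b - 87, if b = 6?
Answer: 21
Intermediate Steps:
(48 - 1*30)*b - 87 = (48 - 1*30)*6 - 87 = (48 - 30)*6 - 87 = 18*6 - 87 = 108 - 87 = 21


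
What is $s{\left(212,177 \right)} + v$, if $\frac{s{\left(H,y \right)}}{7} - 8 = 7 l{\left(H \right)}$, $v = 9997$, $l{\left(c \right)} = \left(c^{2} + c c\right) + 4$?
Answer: $4414761$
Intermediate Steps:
$l{\left(c \right)} = 4 + 2 c^{2}$ ($l{\left(c \right)} = \left(c^{2} + c^{2}\right) + 4 = 2 c^{2} + 4 = 4 + 2 c^{2}$)
$s{\left(H,y \right)} = 252 + 98 H^{2}$ ($s{\left(H,y \right)} = 56 + 7 \cdot 7 \left(4 + 2 H^{2}\right) = 56 + 7 \left(28 + 14 H^{2}\right) = 56 + \left(196 + 98 H^{2}\right) = 252 + 98 H^{2}$)
$s{\left(212,177 \right)} + v = \left(252 + 98 \cdot 212^{2}\right) + 9997 = \left(252 + 98 \cdot 44944\right) + 9997 = \left(252 + 4404512\right) + 9997 = 4404764 + 9997 = 4414761$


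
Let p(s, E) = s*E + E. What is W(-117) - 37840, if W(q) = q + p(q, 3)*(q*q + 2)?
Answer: -4802425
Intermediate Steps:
p(s, E) = E + E*s (p(s, E) = E*s + E = E + E*s)
W(q) = q + (2 + q²)*(3 + 3*q) (W(q) = q + (3*(1 + q))*(q*q + 2) = q + (3 + 3*q)*(q² + 2) = q + (3 + 3*q)*(2 + q²) = q + (2 + q²)*(3 + 3*q))
W(-117) - 37840 = (6 + 7*(-117) + 3*(-117)²*(1 - 117)) - 37840 = (6 - 819 + 3*13689*(-116)) - 37840 = (6 - 819 - 4763772) - 37840 = -4764585 - 37840 = -4802425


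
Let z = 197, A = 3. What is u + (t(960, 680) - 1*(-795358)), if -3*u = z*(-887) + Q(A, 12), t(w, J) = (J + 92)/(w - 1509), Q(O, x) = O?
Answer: 468627458/549 ≈ 8.5360e+5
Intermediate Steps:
t(w, J) = (92 + J)/(-1509 + w)
u = 174736/3 (u = -(197*(-887) + 3)/3 = -(-174739 + 3)/3 = -⅓*(-174736) = 174736/3 ≈ 58245.)
u + (t(960, 680) - 1*(-795358)) = 174736/3 + ((92 + 680)/(-1509 + 960) - 1*(-795358)) = 174736/3 + (772/(-549) + 795358) = 174736/3 + (-1/549*772 + 795358) = 174736/3 + (-772/549 + 795358) = 174736/3 + 436650770/549 = 468627458/549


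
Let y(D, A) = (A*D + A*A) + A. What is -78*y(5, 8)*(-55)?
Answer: 480480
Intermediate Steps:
y(D, A) = A + A**2 + A*D (y(D, A) = (A*D + A**2) + A = (A**2 + A*D) + A = A + A**2 + A*D)
-78*y(5, 8)*(-55) = -624*(1 + 8 + 5)*(-55) = -624*14*(-55) = -78*112*(-55) = -8736*(-55) = 480480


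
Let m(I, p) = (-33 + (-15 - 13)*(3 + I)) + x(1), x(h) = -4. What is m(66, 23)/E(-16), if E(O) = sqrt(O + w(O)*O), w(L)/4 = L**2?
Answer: 1969*I*sqrt(41)/820 ≈ 15.375*I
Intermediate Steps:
w(L) = 4*L**2
E(O) = sqrt(O + 4*O**3) (E(O) = sqrt(O + (4*O**2)*O) = sqrt(O + 4*O**3))
m(I, p) = -121 - 28*I (m(I, p) = (-33 + (-15 - 13)*(3 + I)) - 4 = (-33 - 28*(3 + I)) - 4 = (-33 + (-84 - 28*I)) - 4 = (-117 - 28*I) - 4 = -121 - 28*I)
m(66, 23)/E(-16) = (-121 - 28*66)/(sqrt(-16 + 4*(-16)**3)) = (-121 - 1848)/(sqrt(-16 + 4*(-4096))) = -1969/sqrt(-16 - 16384) = -1969*(-I*sqrt(41)/820) = -(-1969)*I*sqrt(41)/820 = 1969*I*sqrt(41)/820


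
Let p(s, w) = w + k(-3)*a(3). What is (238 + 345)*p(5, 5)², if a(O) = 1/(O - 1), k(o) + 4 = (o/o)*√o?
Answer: 19239/4 + 1749*I*√3 ≈ 4809.8 + 3029.4*I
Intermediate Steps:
k(o) = -4 + √o (k(o) = -4 + (o/o)*√o = -4 + 1*√o = -4 + √o)
a(O) = 1/(-1 + O)
p(s, w) = -2 + w + I*√3/2 (p(s, w) = w + (-4 + √(-3))/(-1 + 3) = w + (-4 + I*√3)/2 = w + (-4 + I*√3)*(½) = w + (-2 + I*√3/2) = -2 + w + I*√3/2)
(238 + 345)*p(5, 5)² = (238 + 345)*(-2 + 5 + I*√3/2)² = 583*(3 + I*√3/2)²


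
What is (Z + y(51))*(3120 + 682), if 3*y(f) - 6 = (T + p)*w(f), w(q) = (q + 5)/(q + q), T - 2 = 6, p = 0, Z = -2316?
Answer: -1345216036/153 ≈ -8.7923e+6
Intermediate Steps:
T = 8 (T = 2 + 6 = 8)
w(q) = (5 + q)/(2*q) (w(q) = (5 + q)/((2*q)) = (5 + q)*(1/(2*q)) = (5 + q)/(2*q))
y(f) = 2 + 4*(5 + f)/(3*f) (y(f) = 2 + ((8 + 0)*((5 + f)/(2*f)))/3 = 2 + (8*((5 + f)/(2*f)))/3 = 2 + (4*(5 + f)/f)/3 = 2 + 4*(5 + f)/(3*f))
(Z + y(51))*(3120 + 682) = (-2316 + (10/3)*(2 + 51)/51)*(3120 + 682) = (-2316 + (10/3)*(1/51)*53)*3802 = (-2316 + 530/153)*3802 = -353818/153*3802 = -1345216036/153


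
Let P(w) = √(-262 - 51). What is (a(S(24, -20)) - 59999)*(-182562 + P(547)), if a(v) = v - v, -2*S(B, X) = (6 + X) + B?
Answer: 10953537438 - 59999*I*√313 ≈ 1.0954e+10 - 1.0615e+6*I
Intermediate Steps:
S(B, X) = -3 - B/2 - X/2 (S(B, X) = -((6 + X) + B)/2 = -(6 + B + X)/2 = -3 - B/2 - X/2)
P(w) = I*√313 (P(w) = √(-313) = I*√313)
a(v) = 0
(a(S(24, -20)) - 59999)*(-182562 + P(547)) = (0 - 59999)*(-182562 + I*√313) = -59999*(-182562 + I*√313) = 10953537438 - 59999*I*√313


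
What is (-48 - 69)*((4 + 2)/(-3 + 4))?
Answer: -702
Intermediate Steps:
(-48 - 69)*((4 + 2)/(-3 + 4)) = -702/1 = -702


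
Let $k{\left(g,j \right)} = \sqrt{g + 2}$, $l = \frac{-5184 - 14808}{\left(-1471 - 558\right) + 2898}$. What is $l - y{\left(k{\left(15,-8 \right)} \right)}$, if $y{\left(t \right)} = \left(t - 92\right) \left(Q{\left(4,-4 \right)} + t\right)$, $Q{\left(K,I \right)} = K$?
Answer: $\frac{285027}{869} + 88 \sqrt{17} \approx 690.83$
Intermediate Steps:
$l = - \frac{19992}{869}$ ($l = - \frac{19992}{\left(-1471 - 558\right) + 2898} = - \frac{19992}{-2029 + 2898} = - \frac{19992}{869} \approx -23.006$)
$k{\left(g,j \right)} = \sqrt{2 + g}$
$y{\left(t \right)} = \left(-92 + t\right) \left(4 + t\right)$ ($y{\left(t \right)} = \left(t - 92\right) \left(4 + t\right) = \left(-92 + t\right) \left(4 + t\right)$)
$l - y{\left(k{\left(15,-8 \right)} \right)} = - \frac{19992}{869} - \left(-368 + \left(\sqrt{2 + 15}\right)^{2} - 88 \sqrt{2 + 15}\right) = - \frac{19992}{869} - \left(-368 + \left(\sqrt{17}\right)^{2} - 88 \sqrt{17}\right) = - \frac{19992}{869} - \left(-368 + 17 - 88 \sqrt{17}\right) = - \frac{19992}{869} - \left(-351 - 88 \sqrt{17}\right) = - \frac{19992}{869} + \left(351 + 88 \sqrt{17}\right) = \frac{285027}{869} + 88 \sqrt{17}$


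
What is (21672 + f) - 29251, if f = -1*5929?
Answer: -13508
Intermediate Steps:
f = -5929
(21672 + f) - 29251 = (21672 - 5929) - 29251 = 15743 - 29251 = -13508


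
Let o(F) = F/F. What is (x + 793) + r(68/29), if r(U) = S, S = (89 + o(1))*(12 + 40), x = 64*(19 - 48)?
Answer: 3617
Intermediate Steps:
o(F) = 1
x = -1856 (x = 64*(-29) = -1856)
S = 4680 (S = (89 + 1)*(12 + 40) = 90*52 = 4680)
r(U) = 4680
(x + 793) + r(68/29) = (-1856 + 793) + 4680 = -1063 + 4680 = 3617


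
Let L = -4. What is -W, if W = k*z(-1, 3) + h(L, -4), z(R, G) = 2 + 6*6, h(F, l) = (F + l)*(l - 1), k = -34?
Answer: 1252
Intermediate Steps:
h(F, l) = (-1 + l)*(F + l) (h(F, l) = (F + l)*(-1 + l) = (-1 + l)*(F + l))
z(R, G) = 38 (z(R, G) = 2 + 36 = 38)
W = -1252 (W = -34*38 + ((-4)² - 1*(-4) - 1*(-4) - 4*(-4)) = -1292 + (16 + 4 + 4 + 16) = -1292 + 40 = -1252)
-W = -1*(-1252) = 1252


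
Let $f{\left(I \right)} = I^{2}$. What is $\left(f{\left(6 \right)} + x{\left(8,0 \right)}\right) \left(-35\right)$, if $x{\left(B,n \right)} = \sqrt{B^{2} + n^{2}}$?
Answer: $-1540$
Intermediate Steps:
$\left(f{\left(6 \right)} + x{\left(8,0 \right)}\right) \left(-35\right) = \left(6^{2} + \sqrt{8^{2} + 0^{2}}\right) \left(-35\right) = \left(36 + \sqrt{64 + 0}\right) \left(-35\right) = \left(36 + \sqrt{64}\right) \left(-35\right) = \left(36 + 8\right) \left(-35\right) = 44 \left(-35\right) = -1540$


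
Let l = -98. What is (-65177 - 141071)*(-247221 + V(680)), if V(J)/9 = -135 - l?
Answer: 51057517392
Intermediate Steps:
V(J) = -333 (V(J) = 9*(-135 - 1*(-98)) = 9*(-135 + 98) = 9*(-37) = -333)
(-65177 - 141071)*(-247221 + V(680)) = (-65177 - 141071)*(-247221 - 333) = -206248*(-247554) = 51057517392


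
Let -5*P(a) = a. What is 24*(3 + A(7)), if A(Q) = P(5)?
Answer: 48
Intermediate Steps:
P(a) = -a/5
A(Q) = -1 (A(Q) = -⅕*5 = -1)
24*(3 + A(7)) = 24*(3 - 1) = 24*2 = 48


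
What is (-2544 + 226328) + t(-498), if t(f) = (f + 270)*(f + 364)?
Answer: 254336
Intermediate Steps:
t(f) = (270 + f)*(364 + f)
(-2544 + 226328) + t(-498) = (-2544 + 226328) + (98280 + (-498)² + 634*(-498)) = 223784 + (98280 + 248004 - 315732) = 223784 + 30552 = 254336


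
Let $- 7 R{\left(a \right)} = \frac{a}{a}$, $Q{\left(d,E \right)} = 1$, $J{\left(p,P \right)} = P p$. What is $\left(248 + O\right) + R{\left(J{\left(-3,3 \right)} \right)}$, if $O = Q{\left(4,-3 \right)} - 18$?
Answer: $\frac{1616}{7} \approx 230.86$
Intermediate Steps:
$R{\left(a \right)} = - \frac{1}{7}$ ($R{\left(a \right)} = - \frac{a \frac{1}{a}}{7} = \left(- \frac{1}{7}\right) 1 = - \frac{1}{7}$)
$O = -17$ ($O = 1 - 18 = -17$)
$\left(248 + O\right) + R{\left(J{\left(-3,3 \right)} \right)} = \left(248 - 17\right) - \frac{1}{7} = 231 - \frac{1}{7} = \frac{1616}{7}$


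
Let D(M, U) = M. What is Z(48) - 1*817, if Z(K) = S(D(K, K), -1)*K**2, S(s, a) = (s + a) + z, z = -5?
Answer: 95951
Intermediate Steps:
S(s, a) = -5 + a + s (S(s, a) = (s + a) - 5 = (a + s) - 5 = -5 + a + s)
Z(K) = K**2*(-6 + K) (Z(K) = (-5 - 1 + K)*K**2 = (-6 + K)*K**2 = K**2*(-6 + K))
Z(48) - 1*817 = 48**2*(-6 + 48) - 1*817 = 2304*42 - 817 = 96768 - 817 = 95951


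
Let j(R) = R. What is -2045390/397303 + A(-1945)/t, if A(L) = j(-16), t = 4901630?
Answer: -5012875671274/973716151945 ≈ -5.1482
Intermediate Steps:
A(L) = -16
-2045390/397303 + A(-1945)/t = -2045390/397303 - 16/4901630 = -2045390*1/397303 - 16*1/4901630 = -2045390/397303 - 8/2450815 = -5012875671274/973716151945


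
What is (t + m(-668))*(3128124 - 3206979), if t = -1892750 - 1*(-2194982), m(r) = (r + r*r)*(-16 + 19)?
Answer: -129235459500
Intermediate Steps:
m(r) = 3*r + 3*r**2 (m(r) = (r + r**2)*3 = 3*r + 3*r**2)
t = 302232 (t = -1892750 + 2194982 = 302232)
(t + m(-668))*(3128124 - 3206979) = (302232 + 3*(-668)*(1 - 668))*(3128124 - 3206979) = (302232 + 3*(-668)*(-667))*(-78855) = (302232 + 1336668)*(-78855) = 1638900*(-78855) = -129235459500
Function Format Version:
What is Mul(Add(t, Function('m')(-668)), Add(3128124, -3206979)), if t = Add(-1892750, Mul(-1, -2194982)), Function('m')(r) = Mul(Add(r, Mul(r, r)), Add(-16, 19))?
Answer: -129235459500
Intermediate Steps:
Function('m')(r) = Add(Mul(3, r), Mul(3, Pow(r, 2))) (Function('m')(r) = Mul(Add(r, Pow(r, 2)), 3) = Add(Mul(3, r), Mul(3, Pow(r, 2))))
t = 302232 (t = Add(-1892750, 2194982) = 302232)
Mul(Add(t, Function('m')(-668)), Add(3128124, -3206979)) = Mul(Add(302232, Mul(3, -668, Add(1, -668))), Add(3128124, -3206979)) = Mul(Add(302232, Mul(3, -668, -667)), -78855) = Mul(Add(302232, 1336668), -78855) = Mul(1638900, -78855) = -129235459500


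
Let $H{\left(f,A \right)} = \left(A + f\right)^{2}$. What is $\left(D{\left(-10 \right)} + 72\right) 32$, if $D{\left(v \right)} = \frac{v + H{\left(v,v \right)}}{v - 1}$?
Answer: $\frac{12864}{11} \approx 1169.5$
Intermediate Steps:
$D{\left(v \right)} = \frac{v + 4 v^{2}}{-1 + v}$ ($D{\left(v \right)} = \frac{v + \left(v + v\right)^{2}}{v - 1} = \frac{v + \left(2 v\right)^{2}}{-1 + v} = \frac{v + 4 v^{2}}{-1 + v}$)
$\left(D{\left(-10 \right)} + 72\right) 32 = \left(- \frac{10 \left(1 + 4 \left(-10\right)\right)}{-1 - 10} + 72\right) 32 = \left(- \frac{10 \left(1 - 40\right)}{-11} + 72\right) 32 = \left(\left(-10\right) \left(- \frac{1}{11}\right) \left(-39\right) + 72\right) 32 = \left(- \frac{390}{11} + 72\right) 32 = \frac{402}{11} \cdot 32 = \frac{12864}{11}$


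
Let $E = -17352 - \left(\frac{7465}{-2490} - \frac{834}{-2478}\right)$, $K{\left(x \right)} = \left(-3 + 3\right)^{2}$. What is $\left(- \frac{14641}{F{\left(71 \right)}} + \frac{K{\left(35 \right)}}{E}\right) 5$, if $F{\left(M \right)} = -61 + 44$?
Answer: $\frac{73205}{17} \approx 4306.2$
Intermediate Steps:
$K{\left(x \right)} = 0$ ($K{\left(x \right)} = 0^{2} = 0$)
$F{\left(M \right)} = -17$
$E = - \frac{3568307861}{205674}$ ($E = -17352 - \left(7465 \left(- \frac{1}{2490}\right) - - \frac{139}{413}\right) = -17352 - \left(- \frac{1493}{498} + \frac{139}{413}\right) = -17352 - - \frac{547387}{205674} = -17352 + \frac{547387}{205674} = - \frac{3568307861}{205674} \approx -17349.0$)
$\left(- \frac{14641}{F{\left(71 \right)}} + \frac{K{\left(35 \right)}}{E}\right) 5 = \left(- \frac{14641}{-17} + \frac{0}{- \frac{3568307861}{205674}}\right) 5 = \left(\left(-14641\right) \left(- \frac{1}{17}\right) + 0 \left(- \frac{205674}{3568307861}\right)\right) 5 = \left(\frac{14641}{17} + 0\right) 5 = \frac{14641}{17} \cdot 5 = \frac{73205}{17}$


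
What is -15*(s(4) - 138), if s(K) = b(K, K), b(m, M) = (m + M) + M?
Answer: 1890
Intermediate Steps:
b(m, M) = m + 2*M (b(m, M) = (M + m) + M = m + 2*M)
s(K) = 3*K (s(K) = K + 2*K = 3*K)
-15*(s(4) - 138) = -15*(3*4 - 138) = -15*(12 - 138) = -15*(-126) = 1890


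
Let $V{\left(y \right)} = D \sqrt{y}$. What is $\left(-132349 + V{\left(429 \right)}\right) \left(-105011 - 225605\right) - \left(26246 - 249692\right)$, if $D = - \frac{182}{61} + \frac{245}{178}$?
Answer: $43756920430 + \frac{2884789908 \sqrt{429}}{5429} \approx 4.3768 \cdot 10^{10}$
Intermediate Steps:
$D = - \frac{17451}{10858}$ ($D = \left(-182\right) \frac{1}{61} + 245 \cdot \frac{1}{178} = - \frac{182}{61} + \frac{245}{178} = - \frac{17451}{10858} \approx -1.6072$)
$V{\left(y \right)} = - \frac{17451 \sqrt{y}}{10858}$
$\left(-132349 + V{\left(429 \right)}\right) \left(-105011 - 225605\right) - \left(26246 - 249692\right) = \left(-132349 - \frac{17451 \sqrt{429}}{10858}\right) \left(-105011 - 225605\right) - \left(26246 - 249692\right) = \left(-132349 - \frac{17451 \sqrt{429}}{10858}\right) \left(-330616\right) - -223446 = \left(43756696984 + \frac{2884789908 \sqrt{429}}{5429}\right) + 223446 = 43756920430 + \frac{2884789908 \sqrt{429}}{5429}$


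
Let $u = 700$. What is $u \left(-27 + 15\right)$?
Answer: $-8400$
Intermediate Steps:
$u \left(-27 + 15\right) = 700 \left(-27 + 15\right) = 700 \left(-12\right) = -8400$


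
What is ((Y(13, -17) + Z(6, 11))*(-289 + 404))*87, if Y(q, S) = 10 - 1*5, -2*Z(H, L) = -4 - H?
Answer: 100050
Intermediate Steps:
Z(H, L) = 2 + H/2 (Z(H, L) = -(-4 - H)/2 = 2 + H/2)
Y(q, S) = 5 (Y(q, S) = 10 - 5 = 5)
((Y(13, -17) + Z(6, 11))*(-289 + 404))*87 = ((5 + (2 + (1/2)*6))*(-289 + 404))*87 = ((5 + (2 + 3))*115)*87 = ((5 + 5)*115)*87 = (10*115)*87 = 1150*87 = 100050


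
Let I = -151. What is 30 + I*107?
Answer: -16127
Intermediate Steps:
30 + I*107 = 30 - 151*107 = 30 - 16157 = -16127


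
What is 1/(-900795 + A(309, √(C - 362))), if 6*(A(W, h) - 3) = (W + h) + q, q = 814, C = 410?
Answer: -32421774/29199206369593 - 24*√3/29199206369593 ≈ -1.1104e-6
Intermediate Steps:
A(W, h) = 416/3 + W/6 + h/6 (A(W, h) = 3 + ((W + h) + 814)/6 = 3 + (814 + W + h)/6 = 3 + (407/3 + W/6 + h/6) = 416/3 + W/6 + h/6)
1/(-900795 + A(309, √(C - 362))) = 1/(-900795 + (416/3 + (⅙)*309 + √(410 - 362)/6)) = 1/(-900795 + (416/3 + 103/2 + √48/6)) = 1/(-900795 + (416/3 + 103/2 + (4*√3)/6)) = 1/(-900795 + (416/3 + 103/2 + 2*√3/3)) = 1/(-900795 + (1141/6 + 2*√3/3)) = 1/(-5403629/6 + 2*√3/3)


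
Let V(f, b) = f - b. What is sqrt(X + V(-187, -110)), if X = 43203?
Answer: sqrt(43126) ≈ 207.67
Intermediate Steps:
sqrt(X + V(-187, -110)) = sqrt(43203 + (-187 - 1*(-110))) = sqrt(43203 + (-187 + 110)) = sqrt(43203 - 77) = sqrt(43126)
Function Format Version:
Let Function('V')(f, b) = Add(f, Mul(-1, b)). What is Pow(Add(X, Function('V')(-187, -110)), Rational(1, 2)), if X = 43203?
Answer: Pow(43126, Rational(1, 2)) ≈ 207.67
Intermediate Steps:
Pow(Add(X, Function('V')(-187, -110)), Rational(1, 2)) = Pow(Add(43203, Add(-187, Mul(-1, -110))), Rational(1, 2)) = Pow(Add(43203, Add(-187, 110)), Rational(1, 2)) = Pow(Add(43203, -77), Rational(1, 2)) = Pow(43126, Rational(1, 2))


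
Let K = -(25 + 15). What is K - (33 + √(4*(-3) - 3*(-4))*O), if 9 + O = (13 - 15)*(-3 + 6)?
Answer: -73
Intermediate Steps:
O = -15 (O = -9 + (13 - 15)*(-3 + 6) = -9 - 2*3 = -9 - 6 = -15)
K = -40 (K = -1*40 = -40)
K - (33 + √(4*(-3) - 3*(-4))*O) = -40 - (33 + √(4*(-3) - 3*(-4))*(-15)) = -40 - (33 + √(-12 + 12)*(-15)) = -40 - (33 + √0*(-15)) = -40 - (33 + 0*(-15)) = -40 - (33 + 0) = -40 - 1*33 = -40 - 33 = -73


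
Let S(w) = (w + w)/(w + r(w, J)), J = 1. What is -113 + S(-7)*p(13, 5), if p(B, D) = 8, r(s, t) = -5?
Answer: -311/3 ≈ -103.67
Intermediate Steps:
S(w) = 2*w/(-5 + w) (S(w) = (w + w)/(w - 5) = (2*w)/(-5 + w) = 2*w/(-5 + w))
-113 + S(-7)*p(13, 5) = -113 + (2*(-7)/(-5 - 7))*8 = -113 + (2*(-7)/(-12))*8 = -113 + (2*(-7)*(-1/12))*8 = -113 + (7/6)*8 = -113 + 28/3 = -311/3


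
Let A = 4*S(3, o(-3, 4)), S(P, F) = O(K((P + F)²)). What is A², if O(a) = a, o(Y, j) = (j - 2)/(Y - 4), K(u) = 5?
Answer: 400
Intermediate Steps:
o(Y, j) = (-2 + j)/(-4 + Y)
S(P, F) = 5
A = 20 (A = 4*5 = 20)
A² = 20² = 400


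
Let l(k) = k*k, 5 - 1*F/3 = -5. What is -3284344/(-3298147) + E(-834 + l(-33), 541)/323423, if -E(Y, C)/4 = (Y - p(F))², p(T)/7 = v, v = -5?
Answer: -47264261288/1066696597181 ≈ -0.044309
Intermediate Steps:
F = 30 (F = 15 - 3*(-5) = 15 + 15 = 30)
l(k) = k²
p(T) = -35 (p(T) = 7*(-5) = -35)
E(Y, C) = -4*(35 + Y)² (E(Y, C) = -4*(Y - 1*(-35))² = -4*(Y + 35)² = -4*(35 + Y)²)
-3284344/(-3298147) + E(-834 + l(-33), 541)/323423 = -3284344/(-3298147) - 4*(35 + (-834 + (-33)²))²/323423 = -3284344*(-1/3298147) - 4*(35 + (-834 + 1089))²*(1/323423) = 3284344/3298147 - 4*(35 + 255)²*(1/323423) = 3284344/3298147 - 4*290²*(1/323423) = 3284344/3298147 - 4*84100*(1/323423) = 3284344/3298147 - 336400*1/323423 = 3284344/3298147 - 336400/323423 = -47264261288/1066696597181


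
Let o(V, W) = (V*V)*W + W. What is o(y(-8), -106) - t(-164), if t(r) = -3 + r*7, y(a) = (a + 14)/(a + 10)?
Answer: 91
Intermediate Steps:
y(a) = (14 + a)/(10 + a)
o(V, W) = W + W*V² (o(V, W) = V²*W + W = W*V² + W = W + W*V²)
t(r) = -3 + 7*r
o(y(-8), -106) - t(-164) = -106*(1 + ((14 - 8)/(10 - 8))²) - (-3 + 7*(-164)) = -106*(1 + (6/2)²) - (-3 - 1148) = -106*(1 + ((½)*6)²) - 1*(-1151) = -106*(1 + 3²) + 1151 = -106*(1 + 9) + 1151 = -106*10 + 1151 = -1060 + 1151 = 91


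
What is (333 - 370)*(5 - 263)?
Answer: 9546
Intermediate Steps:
(333 - 370)*(5 - 263) = -37*(-258) = 9546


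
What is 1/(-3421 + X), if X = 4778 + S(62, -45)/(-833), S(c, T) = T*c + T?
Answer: 119/161888 ≈ 0.00073508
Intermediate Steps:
S(c, T) = T + T*c
X = 568987/119 (X = 4778 - 45*(1 + 62)/(-833) = 4778 - 45*63*(-1/833) = 4778 - 2835*(-1/833) = 4778 + 405/119 = 568987/119 ≈ 4781.4)
1/(-3421 + X) = 1/(-3421 + 568987/119) = 1/(161888/119) = 119/161888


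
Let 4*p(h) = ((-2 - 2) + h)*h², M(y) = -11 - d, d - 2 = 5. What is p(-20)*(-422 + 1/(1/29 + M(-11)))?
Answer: 527738400/521 ≈ 1.0129e+6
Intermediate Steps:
d = 7 (d = 2 + 5 = 7)
M(y) = -18 (M(y) = -11 - 1*7 = -11 - 7 = -18)
p(h) = h²*(-4 + h)/4 (p(h) = (((-2 - 2) + h)*h²)/4 = ((-4 + h)*h²)/4 = (h²*(-4 + h))/4 = h²*(-4 + h)/4)
p(-20)*(-422 + 1/(1/29 + M(-11))) = ((¼)*(-20)²*(-4 - 20))*(-422 + 1/(1/29 - 18)) = ((¼)*400*(-24))*(-422 + 1/(1/29 - 18)) = -2400*(-422 + 1/(-521/29)) = -2400*(-422 - 29/521) = -2400*(-219891/521) = 527738400/521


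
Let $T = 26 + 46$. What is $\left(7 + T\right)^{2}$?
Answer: $6241$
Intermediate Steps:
$T = 72$
$\left(7 + T\right)^{2} = \left(7 + 72\right)^{2} = 79^{2} = 6241$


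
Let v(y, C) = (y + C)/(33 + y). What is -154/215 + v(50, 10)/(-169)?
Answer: -2173058/3015805 ≈ -0.72056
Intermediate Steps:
v(y, C) = (C + y)/(33 + y)
-154/215 + v(50, 10)/(-169) = -154/215 + ((10 + 50)/(33 + 50))/(-169) = -154*1/215 + (60/83)*(-1/169) = -154/215 + ((1/83)*60)*(-1/169) = -154/215 + (60/83)*(-1/169) = -154/215 - 60/14027 = -2173058/3015805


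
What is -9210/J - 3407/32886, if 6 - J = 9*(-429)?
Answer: -105351643/42390054 ≈ -2.4853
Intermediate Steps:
J = 3867 (J = 6 - 9*(-429) = 6 - 1*(-3861) = 6 + 3861 = 3867)
-9210/J - 3407/32886 = -9210/3867 - 3407/32886 = -9210*1/3867 - 3407*1/32886 = -3070/1289 - 3407/32886 = -105351643/42390054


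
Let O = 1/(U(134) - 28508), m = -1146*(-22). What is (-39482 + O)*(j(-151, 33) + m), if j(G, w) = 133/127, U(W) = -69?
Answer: -3612807634025555/3629279 ≈ -9.9546e+8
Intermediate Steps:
j(G, w) = 133/127 (j(G, w) = 133*(1/127) = 133/127)
m = 25212
O = -1/28577 (O = 1/(-69 - 28508) = 1/(-28577) = -1/28577 ≈ -3.4993e-5)
(-39482 + O)*(j(-151, 33) + m) = (-39482 - 1/28577)*(133/127 + 25212) = -1128277115/28577*3202057/127 = -3612807634025555/3629279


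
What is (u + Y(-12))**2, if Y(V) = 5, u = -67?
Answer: 3844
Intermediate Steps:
(u + Y(-12))**2 = (-67 + 5)**2 = (-62)**2 = 3844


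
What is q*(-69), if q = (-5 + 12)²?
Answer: -3381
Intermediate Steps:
q = 49 (q = 7² = 49)
q*(-69) = 49*(-69) = -3381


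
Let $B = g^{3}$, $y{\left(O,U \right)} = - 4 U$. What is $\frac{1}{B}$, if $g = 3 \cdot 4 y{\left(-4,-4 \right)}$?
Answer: $\frac{1}{7077888} \approx 1.4128 \cdot 10^{-7}$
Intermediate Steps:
$g = 192$ ($g = 3 \cdot 4 \left(\left(-4\right) \left(-4\right)\right) = 12 \cdot 16 = 192$)
$B = 7077888$ ($B = 192^{3} = 7077888$)
$\frac{1}{B} = \frac{1}{7077888}$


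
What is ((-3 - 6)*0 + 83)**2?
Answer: 6889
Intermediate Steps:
((-3 - 6)*0 + 83)**2 = (-9*0 + 83)**2 = (0 + 83)**2 = 83**2 = 6889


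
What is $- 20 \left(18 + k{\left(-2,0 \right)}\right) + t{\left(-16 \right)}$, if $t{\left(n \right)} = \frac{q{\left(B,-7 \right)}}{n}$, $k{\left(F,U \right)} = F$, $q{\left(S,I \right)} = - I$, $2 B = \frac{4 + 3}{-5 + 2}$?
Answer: $- \frac{5127}{16} \approx -320.44$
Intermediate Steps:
$B = - \frac{7}{6}$ ($B = \frac{\left(4 + 3\right) \frac{1}{-5 + 2}}{2} = \frac{7 \frac{1}{-3}}{2} = \frac{7 \left(- \frac{1}{3}\right)}{2} = \frac{1}{2} \left(- \frac{7}{3}\right) = - \frac{7}{6} \approx -1.1667$)
$t{\left(n \right)} = \frac{7}{n}$ ($t{\left(n \right)} = \frac{\left(-1\right) \left(-7\right)}{n} = \frac{7}{n}$)
$- 20 \left(18 + k{\left(-2,0 \right)}\right) + t{\left(-16 \right)} = - 20 \left(18 - 2\right) + \frac{7}{-16} = \left(-20\right) 16 + 7 \left(- \frac{1}{16}\right) = -320 - \frac{7}{16} = - \frac{5127}{16}$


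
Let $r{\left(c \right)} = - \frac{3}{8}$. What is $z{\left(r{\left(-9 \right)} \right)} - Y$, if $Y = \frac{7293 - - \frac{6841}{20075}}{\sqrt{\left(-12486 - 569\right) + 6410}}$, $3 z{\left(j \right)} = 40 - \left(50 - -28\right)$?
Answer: $- \frac{38}{3} + \frac{146413816 i \sqrt{6645}}{133398375} \approx -12.667 + 89.47 i$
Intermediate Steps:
$r{\left(c \right)} = - \frac{3}{8}$ ($r{\left(c \right)} = \left(-3\right) \frac{1}{8} = - \frac{3}{8}$)
$z{\left(j \right)} = - \frac{38}{3}$ ($z{\left(j \right)} = \frac{40 - \left(50 - -28\right)}{3} = \frac{40 - \left(50 + 28\right)}{3} = \frac{40 - 78}{3} = \frac{1}{3} \left(-38\right) = - \frac{38}{3}$)
$Y = - \frac{146413816 i \sqrt{6645}}{133398375}$ ($Y = \frac{7293 - \left(-6841\right) \frac{1}{20075}}{\sqrt{\left(-12486 - 569\right) + 6410}} = \frac{7293 - - \frac{6841}{20075}}{\sqrt{-13055 + 6410}} = \frac{7293 + \frac{6841}{20075}}{\sqrt{-6645}} = \frac{146413816}{20075 i \sqrt{6645}} = \frac{146413816 \left(- \frac{i \sqrt{6645}}{6645}\right)}{20075} = - \frac{146413816 i \sqrt{6645}}{133398375} \approx - 89.47 i$)
$z{\left(r{\left(-9 \right)} \right)} - Y = - \frac{38}{3} - - \frac{146413816 i \sqrt{6645}}{133398375} = - \frac{38}{3} + \frac{146413816 i \sqrt{6645}}{133398375}$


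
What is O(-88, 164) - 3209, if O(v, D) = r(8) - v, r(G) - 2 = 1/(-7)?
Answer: -21834/7 ≈ -3119.1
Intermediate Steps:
r(G) = 13/7 (r(G) = 2 + 1/(-7) = 2 - 1/7 = 13/7)
O(v, D) = 13/7 - v
O(-88, 164) - 3209 = (13/7 - 1*(-88)) - 3209 = (13/7 + 88) - 3209 = 629/7 - 3209 = -21834/7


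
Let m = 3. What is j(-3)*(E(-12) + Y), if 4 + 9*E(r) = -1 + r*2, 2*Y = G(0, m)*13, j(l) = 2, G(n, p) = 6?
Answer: 644/9 ≈ 71.556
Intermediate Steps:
Y = 39 (Y = (6*13)/2 = (½)*78 = 39)
E(r) = -5/9 + 2*r/9 (E(r) = -4/9 + (-1 + r*2)/9 = -4/9 + (-1 + 2*r)/9 = -4/9 + (-⅑ + 2*r/9) = -5/9 + 2*r/9)
j(-3)*(E(-12) + Y) = 2*((-5/9 + (2/9)*(-12)) + 39) = 2*((-5/9 - 8/3) + 39) = 2*(-29/9 + 39) = 2*(322/9) = 644/9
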